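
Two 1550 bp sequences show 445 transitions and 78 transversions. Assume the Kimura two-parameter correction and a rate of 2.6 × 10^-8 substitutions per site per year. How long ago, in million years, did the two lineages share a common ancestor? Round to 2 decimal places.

P = 445/1550 ≈ 0.287097 and Q = 78/1550 ≈ 0.050323.
Under the Kimura two-parameter model, d = −½ ln(1 − 2P − Q) − ¼ ln(1 − 2Q).
1 − 2P − Q = 0.375483, giving −½ ln(0.375483) = 0.489771.
1 − 2Q = 0.899354, giving −¼ ln(0.899354) = 0.026520.
d = 0.489771 + 0.026520 = 0.516291.
Under a molecular clock d = 2μt, so t = d/(2μ) = 0.516291 / (2 × 2.6 × 10^-8) = 9.93 million years.

9.93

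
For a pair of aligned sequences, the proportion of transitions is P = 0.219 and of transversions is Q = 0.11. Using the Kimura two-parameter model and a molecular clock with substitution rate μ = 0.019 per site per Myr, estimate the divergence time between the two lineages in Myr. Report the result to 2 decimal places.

Under the Kimura two-parameter model, d = −½ ln(1 − 2P − Q) − ¼ ln(1 − 2Q).
1 − 2P − Q = 0.452, giving −½ ln(0.452) = 0.397037.
1 − 2Q = 0.78, giving −¼ ln(0.78) = 0.062115.
d = 0.397037 + 0.062115 = 0.459152.
Under a molecular clock d = 2μt, so t = d/(2μ) = 0.459152 / (2 × 0.019) = 12.08 Myr.

12.08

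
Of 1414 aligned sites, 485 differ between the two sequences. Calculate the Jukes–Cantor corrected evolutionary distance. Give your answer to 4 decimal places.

p = 485/1414 ≈ 0.342999.
d = −(3/4) ln(1 − 4p/3) = −0.75 ln(1 − 0.457332) = −0.75 ln(0.542668)
  = −0.75 × (-0.611258) = 0.458444 substitutions/site.

0.4584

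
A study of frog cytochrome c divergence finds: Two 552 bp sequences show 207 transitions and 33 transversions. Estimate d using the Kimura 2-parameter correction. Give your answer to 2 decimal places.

P = 207/552 = 0.375 and Q = 33/552 ≈ 0.059783.
Under the Kimura two-parameter model, d = −½ ln(1 − 2P − Q) − ¼ ln(1 − 2Q).
1 − 2P − Q = 0.190217, giving −½ ln(0.190217) = 0.829795.
1 − 2Q = 0.880434, giving −¼ ln(0.880434) = 0.031835.
d = 0.829795 + 0.031835 = 0.861630.

0.86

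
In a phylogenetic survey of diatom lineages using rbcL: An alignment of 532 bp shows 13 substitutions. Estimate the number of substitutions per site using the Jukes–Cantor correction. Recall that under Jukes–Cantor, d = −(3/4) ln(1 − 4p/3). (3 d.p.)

0.025

p = 13/532 ≈ 0.024436.
d = −(3/4) ln(1 − 4p/3) = −0.75 ln(1 − 0.032581) = −0.75 ln(0.967419)
  = −0.75 × (-0.033124) = 0.024843 substitutions/site.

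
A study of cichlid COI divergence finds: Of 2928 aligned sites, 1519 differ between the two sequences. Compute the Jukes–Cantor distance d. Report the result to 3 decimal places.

p = 1519/2928 ≈ 0.518784.
d = −(3/4) ln(1 − 4p/3) = −0.75 ln(1 − 0.691712) = −0.75 ln(0.308288)
  = −0.75 × (-1.176721) = 0.882541 substitutions/site.

0.883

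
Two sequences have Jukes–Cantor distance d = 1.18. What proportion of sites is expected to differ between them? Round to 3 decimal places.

p = (3/4)(1 − e^(−4d/3)) = 0.75 × (1 − e^(-1.573333)) = 0.75 × (1 − 0.207353) = 0.594485.

0.594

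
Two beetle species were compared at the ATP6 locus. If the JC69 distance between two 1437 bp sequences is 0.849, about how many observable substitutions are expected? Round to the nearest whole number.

Invert JC69: p = (3/4)(1 − e^(−4d/3)) = 0.75 × (1 − e^(-1.132)) = 0.75 × (1 − 0.322388) = 0.508209.
Expected differing sites = pL ≈ 0.508209 × 1437 = 730.296333 ≈ 730.

730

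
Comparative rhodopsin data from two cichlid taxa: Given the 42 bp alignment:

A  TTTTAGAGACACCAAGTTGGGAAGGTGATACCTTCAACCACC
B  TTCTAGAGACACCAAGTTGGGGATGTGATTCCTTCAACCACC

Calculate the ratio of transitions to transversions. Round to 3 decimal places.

Transitions are A↔G and C↔T; transversions are all other mismatches.
Transitions: 2. Transversions: 2.
R = 2/2 = 1.000.

1.000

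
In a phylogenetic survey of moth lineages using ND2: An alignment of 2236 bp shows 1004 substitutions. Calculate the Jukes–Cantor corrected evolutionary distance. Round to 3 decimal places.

p = 1004/2236 ≈ 0.449016.
d = −(3/4) ln(1 − 4p/3) = −0.75 ln(1 − 0.598688) = −0.75 ln(0.401312)
  = −0.75 × (-0.913016) = 0.684762 substitutions/site.

0.685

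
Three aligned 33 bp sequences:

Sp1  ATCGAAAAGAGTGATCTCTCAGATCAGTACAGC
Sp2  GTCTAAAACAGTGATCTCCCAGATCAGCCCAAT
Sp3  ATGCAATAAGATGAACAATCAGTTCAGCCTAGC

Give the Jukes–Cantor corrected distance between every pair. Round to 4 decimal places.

Sp1–Sp2: 8/33 sites differ → p ≈ 0.242424, d = −0.75 ln(1 − 0.323232) = 0.292820 ≈ 0.2928.
Sp1–Sp3: 13/33 sites differ → p ≈ 0.393939, d = −0.75 ln(1 − 0.525252) = 0.558728 ≈ 0.5587.
Sp2–Sp3: 15/33 sites differ → p ≈ 0.454545, d = −0.75 ln(1 − 0.60606) = 0.698667 ≈ 0.6987.

d(Sp1,Sp2) = 0.2928, d(Sp1,Sp3) = 0.5587, d(Sp2,Sp3) = 0.6987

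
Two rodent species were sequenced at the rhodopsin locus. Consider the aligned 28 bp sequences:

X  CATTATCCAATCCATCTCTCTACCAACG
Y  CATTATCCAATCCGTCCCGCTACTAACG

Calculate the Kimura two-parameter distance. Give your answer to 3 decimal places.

0.162

Of 28 sites, 3 differences are transitions and 1 are transversions, so P = 3/28 ≈ 0.107143 and Q = 1/28 ≈ 0.035714.
Under the Kimura two-parameter model, d = −½ ln(1 − 2P − Q) − ¼ ln(1 − 2Q).
1 − 2P − Q = 0.75, giving −½ ln(0.75) = 0.143841.
1 − 2Q = 0.928572, giving −¼ ln(0.928572) = 0.018527.
d = 0.143841 + 0.018527 = 0.162368.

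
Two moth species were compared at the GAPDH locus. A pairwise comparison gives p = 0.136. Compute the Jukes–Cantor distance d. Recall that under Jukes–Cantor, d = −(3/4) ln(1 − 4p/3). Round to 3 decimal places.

0.150

d = −(3/4) ln(1 − 4p/3) = −0.75 ln(1 − 0.181333) = −0.75 ln(0.818667)
  = −0.75 × (-0.200078) = 0.150059 substitutions/site.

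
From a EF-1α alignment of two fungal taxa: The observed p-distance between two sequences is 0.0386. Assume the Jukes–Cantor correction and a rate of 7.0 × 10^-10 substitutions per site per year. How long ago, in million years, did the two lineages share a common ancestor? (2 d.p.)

28.31

d = −(3/4) ln(1 − 4p/3) = −0.75 ln(1 − 0.051467) = −0.75 ln(0.948533)
  = −0.75 × (-0.052839) = 0.039629 substitutions/site.
Under a molecular clock d = 2μt, so t = d/(2μ) = 0.039629 / (2 × 7.0 × 10^-10) = 28.31 million years.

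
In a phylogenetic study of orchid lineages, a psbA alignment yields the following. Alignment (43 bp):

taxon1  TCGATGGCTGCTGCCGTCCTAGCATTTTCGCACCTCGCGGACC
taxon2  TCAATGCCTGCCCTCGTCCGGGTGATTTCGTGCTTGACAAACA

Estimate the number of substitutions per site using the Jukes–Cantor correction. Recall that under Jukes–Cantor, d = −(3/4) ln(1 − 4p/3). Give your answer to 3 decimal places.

0.613

The sequences differ at 18 of 43 sites, so p = 18/43 ≈ 0.418605.
d = −(3/4) ln(1 − 4p/3) = −0.75 ln(1 − 0.55814) = −0.75 ln(0.44186)
  = −0.75 × (-0.816762) = 0.612572 substitutions/site.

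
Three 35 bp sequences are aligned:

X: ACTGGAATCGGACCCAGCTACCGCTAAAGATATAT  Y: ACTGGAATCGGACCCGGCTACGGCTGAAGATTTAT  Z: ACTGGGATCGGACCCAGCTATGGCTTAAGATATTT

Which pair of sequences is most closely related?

X–Y: 4/35 differ, p = 0.114, d = 0.124.
X–Z: 5/35 differ, p = 0.143, d = 0.158.
Y–Z: 6/35 differ, p = 0.171, d = 0.195.
The smallest distance is between X and Y.

X and Y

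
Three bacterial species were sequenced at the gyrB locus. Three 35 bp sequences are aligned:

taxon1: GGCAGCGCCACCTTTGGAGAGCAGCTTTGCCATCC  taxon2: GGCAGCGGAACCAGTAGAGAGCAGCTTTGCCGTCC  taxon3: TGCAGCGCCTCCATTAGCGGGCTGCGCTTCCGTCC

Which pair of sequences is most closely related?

taxon1 and taxon2

taxon1–taxon2: 6/35 differ, p = 0.171, d = 0.195.
taxon1–taxon3: 11/35 differ, p = 0.314, d = 0.407.
taxon2–taxon3: 11/35 differ, p = 0.314, d = 0.407.
The smallest distance is between taxon1 and taxon2.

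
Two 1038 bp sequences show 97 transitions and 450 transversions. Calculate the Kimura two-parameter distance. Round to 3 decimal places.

0.989

P = 97/1038 ≈ 0.093449 and Q = 450/1038 ≈ 0.433526.
Under the Kimura two-parameter model, d = −½ ln(1 − 2P − Q) − ¼ ln(1 − 2Q).
1 − 2P − Q = 0.379576, giving −½ ln(0.379576) = 0.484350.
1 − 2Q = 0.132948, giving −¼ ln(0.132948) = 0.504449.
d = 0.484350 + 0.504449 = 0.988799.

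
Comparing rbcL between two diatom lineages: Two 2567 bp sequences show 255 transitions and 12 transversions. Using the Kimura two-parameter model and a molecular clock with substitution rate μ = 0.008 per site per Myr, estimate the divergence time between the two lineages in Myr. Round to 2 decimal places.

7.25

P = 255/2567 ≈ 0.099338 and Q = 12/2567 ≈ 0.004675.
Under the Kimura two-parameter model, d = −½ ln(1 − 2P − Q) − ¼ ln(1 − 2Q).
1 − 2P − Q = 0.796649, giving −½ ln(0.796649) = 0.113671.
1 − 2Q = 0.99065, giving −¼ ln(0.99065) = 0.002348.
d = 0.113671 + 0.002348 = 0.116019.
Under a molecular clock d = 2μt, so t = d/(2μ) = 0.116019 / (2 × 0.008) = 7.25 Myr.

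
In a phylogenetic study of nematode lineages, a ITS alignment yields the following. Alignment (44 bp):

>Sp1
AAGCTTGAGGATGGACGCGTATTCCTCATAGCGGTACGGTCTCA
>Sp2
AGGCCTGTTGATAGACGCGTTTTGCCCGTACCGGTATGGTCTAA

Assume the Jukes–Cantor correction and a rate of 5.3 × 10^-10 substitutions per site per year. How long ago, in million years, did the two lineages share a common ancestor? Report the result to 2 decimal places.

319.80

The sequences differ at 12 of 44 sites, so p = 12/44 ≈ 0.272727.
d = −(3/4) ln(1 − 4p/3) = −0.75 ln(1 − 0.363636) = −0.75 ln(0.636364)
  = −0.75 × (-0.451985) = 0.338989 substitutions/site.
Under a molecular clock d = 2μt, so t = d/(2μ) = 0.338989 / (2 × 5.3 × 10^-10) = 319.80 million years.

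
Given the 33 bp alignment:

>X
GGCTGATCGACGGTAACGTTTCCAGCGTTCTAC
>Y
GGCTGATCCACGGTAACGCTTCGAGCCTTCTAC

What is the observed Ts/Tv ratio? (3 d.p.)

Transitions are A↔G and C↔T; transversions are all other mismatches.
Transitions: 1. Transversions: 3.
R = 1/3 = 0.333333… ≈ 0.333 (to 3 d.p.).

0.333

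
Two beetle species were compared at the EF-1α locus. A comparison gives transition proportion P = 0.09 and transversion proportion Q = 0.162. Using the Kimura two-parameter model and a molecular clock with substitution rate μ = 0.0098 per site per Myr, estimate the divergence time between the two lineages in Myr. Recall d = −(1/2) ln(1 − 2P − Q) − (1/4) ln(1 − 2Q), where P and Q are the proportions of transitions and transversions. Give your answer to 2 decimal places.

Under the Kimura two-parameter model, d = −½ ln(1 − 2P − Q) − ¼ ln(1 − 2Q).
1 − 2P − Q = 0.658, giving −½ ln(0.658) = 0.209275.
1 − 2Q = 0.676, giving −¼ ln(0.676) = 0.097891.
d = 0.209275 + 0.097891 = 0.307166.
Under a molecular clock d = 2μt, so t = d/(2μ) = 0.307166 / (2 × 0.0098) = 15.67 Myr.

15.67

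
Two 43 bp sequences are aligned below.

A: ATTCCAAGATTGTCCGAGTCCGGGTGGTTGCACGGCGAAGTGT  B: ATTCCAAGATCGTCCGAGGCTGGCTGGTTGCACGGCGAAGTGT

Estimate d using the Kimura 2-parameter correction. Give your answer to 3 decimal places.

0.100

Of 43 sites, 2 differences are transitions and 2 are transversions, so P = 2/43 ≈ 0.046512 and Q = 2/43 ≈ 0.046512.
Under the Kimura two-parameter model, d = −½ ln(1 − 2P − Q) − ¼ ln(1 − 2Q).
1 − 2P − Q = 0.860464, giving −½ ln(0.860464) = 0.075142.
1 − 2Q = 0.906976, giving −¼ ln(0.906976) = 0.024410.
d = 0.075142 + 0.024410 = 0.099552.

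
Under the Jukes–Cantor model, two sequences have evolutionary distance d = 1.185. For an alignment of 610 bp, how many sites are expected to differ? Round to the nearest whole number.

363

Invert JC69: p = (3/4)(1 − e^(−4d/3)) = 0.75 × (1 − e^(-1.58)) = 0.75 × (1 − 0.205975) = 0.595519.
Expected differing sites = pL ≈ 0.595519 × 610 = 363.26659 ≈ 363.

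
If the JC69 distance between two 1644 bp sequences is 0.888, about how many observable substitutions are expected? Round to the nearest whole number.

856

Invert JC69: p = (3/4)(1 − e^(−4d/3)) = 0.75 × (1 − e^(-1.184)) = 0.75 × (1 − 0.306052) = 0.520461.
Expected differing sites = pL ≈ 0.520461 × 1644 = 855.637884 ≈ 856.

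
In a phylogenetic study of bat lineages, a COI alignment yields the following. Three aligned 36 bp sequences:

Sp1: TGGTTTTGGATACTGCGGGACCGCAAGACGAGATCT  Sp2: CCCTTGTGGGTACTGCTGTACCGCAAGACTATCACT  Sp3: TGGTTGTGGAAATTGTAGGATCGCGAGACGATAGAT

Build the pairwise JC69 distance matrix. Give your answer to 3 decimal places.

Sp1–Sp2: 11/36 sites differ → p ≈ 0.305556, d = −0.75 ln(1 − 0.407408) = 0.392437 ≈ 0.392.
Sp1–Sp3: 10/36 sites differ → p ≈ 0.277778, d = −0.75 ln(1 − 0.370371) = 0.346968 ≈ 0.347.
Sp2–Sp3: 15/36 sites differ → p ≈ 0.416667, d = −0.75 ln(1 − 0.555556) = 0.608198 ≈ 0.608.

d(Sp1,Sp2) = 0.392, d(Sp1,Sp3) = 0.347, d(Sp2,Sp3) = 0.608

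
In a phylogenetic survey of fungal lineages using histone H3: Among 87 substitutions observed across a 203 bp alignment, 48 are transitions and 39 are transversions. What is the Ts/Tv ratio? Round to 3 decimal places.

1.231

R = 48/39 = 1.230769… ≈ 1.231 (to 3 d.p.).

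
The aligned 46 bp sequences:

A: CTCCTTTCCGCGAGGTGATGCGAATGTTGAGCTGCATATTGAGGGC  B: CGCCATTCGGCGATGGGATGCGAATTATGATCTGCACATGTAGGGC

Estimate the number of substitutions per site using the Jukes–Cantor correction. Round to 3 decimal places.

The sequences differ at 11 of 46 sites, so p = 11/46 ≈ 0.23913.
d = −(3/4) ln(1 − 4p/3) = −0.75 ln(1 − 0.31884) = −0.75 ln(0.68116)
  = −0.75 × (-0.383958) = 0.287969 substitutions/site.

0.288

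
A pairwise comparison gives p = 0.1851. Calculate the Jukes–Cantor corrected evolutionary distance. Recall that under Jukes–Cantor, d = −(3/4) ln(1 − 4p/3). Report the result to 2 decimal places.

0.21

d = −(3/4) ln(1 − 4p/3) = −0.75 ln(1 − 0.2468) = −0.75 ln(0.7532)
  = −0.75 × (-0.283424) = 0.212568 substitutions/site.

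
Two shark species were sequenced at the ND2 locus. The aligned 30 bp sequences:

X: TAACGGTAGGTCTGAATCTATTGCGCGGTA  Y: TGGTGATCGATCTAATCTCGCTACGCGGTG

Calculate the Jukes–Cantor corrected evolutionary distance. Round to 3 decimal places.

The sequences differ at 15 of 30 sites, so p = 15/30 = 0.5.
d = −(3/4) ln(1 − 4p/3) = −0.75 ln(1 − 0.666667) = −0.75 ln(0.333333)
  = −0.75 × (-1.098613) = 0.823960 substitutions/site.

0.824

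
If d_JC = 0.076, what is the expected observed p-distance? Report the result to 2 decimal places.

0.07

p = (3/4)(1 − e^(−4d/3)) = 0.75 × (1 − e^(-0.101333)) = 0.75 × (1 − 0.903632) = 0.072276.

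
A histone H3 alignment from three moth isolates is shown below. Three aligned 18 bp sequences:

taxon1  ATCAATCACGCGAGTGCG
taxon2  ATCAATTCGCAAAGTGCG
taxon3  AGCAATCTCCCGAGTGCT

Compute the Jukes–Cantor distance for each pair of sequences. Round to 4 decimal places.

d(taxon1,taxon2) = 0.4408, d(taxon1,taxon3) = 0.2635, d(taxon2,taxon3) = 0.5482

taxon1–taxon2: 6/18 sites differ → p ≈ 0.333333, d = −0.75 ln(1 − 0.444444) = 0.440839 ≈ 0.4408.
taxon1–taxon3: 4/18 sites differ → p ≈ 0.222222, d = −0.75 ln(1 − 0.296296) = 0.263548 ≈ 0.2635.
taxon2–taxon3: 7/18 sites differ → p ≈ 0.388889, d = −0.75 ln(1 − 0.518519) = 0.548166 ≈ 0.5482.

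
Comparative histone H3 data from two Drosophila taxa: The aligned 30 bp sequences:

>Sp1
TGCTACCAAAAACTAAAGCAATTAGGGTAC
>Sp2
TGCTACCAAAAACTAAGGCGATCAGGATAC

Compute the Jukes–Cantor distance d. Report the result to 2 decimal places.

The sequences differ at 4 of 30 sites (17, 20, 23, 27), so p = 4/30 ≈ 0.133333.
d = −(3/4) ln(1 − 4p/3) = −0.75 ln(1 − 0.177777) = −0.75 ln(0.822223)
  = −0.75 × (-0.195744) = 0.146808 substitutions/site.

0.15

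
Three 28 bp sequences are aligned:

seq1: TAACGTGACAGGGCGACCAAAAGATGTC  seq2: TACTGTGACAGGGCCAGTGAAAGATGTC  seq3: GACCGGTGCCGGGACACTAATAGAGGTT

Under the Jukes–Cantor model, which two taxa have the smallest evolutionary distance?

seq1 and seq2

seq1–seq2: 6/28 differ, p = 0.214, d = 0.252.
seq1–seq3: 12/28 differ, p = 0.429, d = 0.635.
seq2–seq3: 12/28 differ, p = 0.429, d = 0.635.
The smallest distance is between seq1 and seq2.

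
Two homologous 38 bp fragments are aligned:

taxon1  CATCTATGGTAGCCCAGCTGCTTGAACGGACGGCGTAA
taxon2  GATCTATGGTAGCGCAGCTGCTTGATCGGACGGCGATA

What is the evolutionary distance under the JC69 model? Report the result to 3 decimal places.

The sequences differ at 5 of 38 sites (1, 14, 26, 36, 37), so p = 5/38 ≈ 0.131579.
d = −(3/4) ln(1 − 4p/3) = −0.75 ln(1 − 0.175439) = −0.75 ln(0.824561)
  = −0.75 × (-0.192904) = 0.144678 substitutions/site.

0.145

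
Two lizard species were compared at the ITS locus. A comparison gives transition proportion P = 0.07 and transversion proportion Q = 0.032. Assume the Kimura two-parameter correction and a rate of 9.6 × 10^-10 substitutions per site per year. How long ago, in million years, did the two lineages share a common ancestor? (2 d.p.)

Under the Kimura two-parameter model, d = −½ ln(1 − 2P − Q) − ¼ ln(1 − 2Q).
1 − 2P − Q = 0.828, giving −½ ln(0.828) = 0.094371.
1 − 2Q = 0.936, giving −¼ ln(0.936) = 0.016535.
d = 0.094371 + 0.016535 = 0.110906.
Under a molecular clock d = 2μt, so t = d/(2μ) = 0.110906 / (2 × 9.6 × 10^-10) = 57.76 million years.

57.76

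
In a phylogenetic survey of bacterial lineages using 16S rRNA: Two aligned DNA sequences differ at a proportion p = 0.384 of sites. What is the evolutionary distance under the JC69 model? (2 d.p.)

0.54

d = −(3/4) ln(1 − 4p/3) = −0.75 ln(1 − 0.512) = −0.75 ln(0.488)
  = −0.75 × (-0.717440) = 0.538080 substitutions/site.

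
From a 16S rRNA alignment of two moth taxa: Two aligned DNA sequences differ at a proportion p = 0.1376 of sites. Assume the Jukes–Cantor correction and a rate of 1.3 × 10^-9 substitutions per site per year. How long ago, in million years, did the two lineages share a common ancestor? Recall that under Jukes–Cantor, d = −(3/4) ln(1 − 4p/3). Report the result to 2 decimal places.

d = −(3/4) ln(1 − 4p/3) = −0.75 ln(1 − 0.183467) = −0.75 ln(0.816533)
  = −0.75 × (-0.202688) = 0.152016 substitutions/site.
Under a molecular clock d = 2μt, so t = d/(2μ) = 0.152016 / (2 × 1.3 × 10^-9) = 58.47 million years.

58.47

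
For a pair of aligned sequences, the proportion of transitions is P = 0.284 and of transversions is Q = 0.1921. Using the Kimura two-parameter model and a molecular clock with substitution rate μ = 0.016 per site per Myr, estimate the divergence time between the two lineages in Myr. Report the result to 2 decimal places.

Under the Kimura two-parameter model, d = −½ ln(1 − 2P − Q) − ¼ ln(1 − 2Q).
1 − 2P − Q = 0.2399, giving −½ ln(0.2399) = 0.713767.
1 − 2Q = 0.6158, giving −¼ ln(0.6158) = 0.121208.
d = 0.713767 + 0.121208 = 0.834975.
Under a molecular clock d = 2μt, so t = d/(2μ) = 0.834975 / (2 × 0.016) = 26.09 Myr.

26.09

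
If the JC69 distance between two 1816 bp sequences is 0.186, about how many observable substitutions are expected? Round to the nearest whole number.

Invert JC69: p = (3/4)(1 − e^(−4d/3)) = 0.75 × (1 − e^(-0.248)) = 0.75 × (1 − 0.780360) = 0.164730.
Expected differing sites = pL ≈ 0.164730 × 1816 = 299.14968 ≈ 299.

299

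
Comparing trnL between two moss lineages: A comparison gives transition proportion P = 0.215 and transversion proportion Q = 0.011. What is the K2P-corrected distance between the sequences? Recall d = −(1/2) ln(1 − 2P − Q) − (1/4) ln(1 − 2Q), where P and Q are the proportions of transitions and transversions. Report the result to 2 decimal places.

Under the Kimura two-parameter model, d = −½ ln(1 − 2P − Q) − ¼ ln(1 − 2Q).
1 − 2P − Q = 0.559, giving −½ ln(0.559) = 0.290803.
1 − 2Q = 0.978, giving −¼ ln(0.978) = 0.005561.
d = 0.290803 + 0.005561 = 0.296364.

0.30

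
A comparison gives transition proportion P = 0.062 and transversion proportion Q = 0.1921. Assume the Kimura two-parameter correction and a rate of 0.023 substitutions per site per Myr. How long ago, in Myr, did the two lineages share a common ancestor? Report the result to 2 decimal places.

Under the Kimura two-parameter model, d = −½ ln(1 − 2P − Q) − ¼ ln(1 − 2Q).
1 − 2P − Q = 0.6839, giving −½ ln(0.6839) = 0.189972.
1 − 2Q = 0.6158, giving −¼ ln(0.6158) = 0.121208.
d = 0.189972 + 0.121208 = 0.311180.
Under a molecular clock d = 2μt, so t = d/(2μ) = 0.311180 / (2 × 0.023) = 6.76 Myr.

6.76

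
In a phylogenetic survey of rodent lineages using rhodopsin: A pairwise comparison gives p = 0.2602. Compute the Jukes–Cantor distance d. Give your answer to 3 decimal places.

d = −(3/4) ln(1 − 4p/3) = −0.75 ln(1 − 0.346933) = −0.75 ln(0.653067)
  = −0.75 × (-0.426076) = 0.319557 substitutions/site.

0.320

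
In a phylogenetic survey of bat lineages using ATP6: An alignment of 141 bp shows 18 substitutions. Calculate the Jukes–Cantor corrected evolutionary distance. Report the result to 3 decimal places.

0.140

p = 18/141 ≈ 0.12766.
d = −(3/4) ln(1 − 4p/3) = −0.75 ln(1 − 0.170213) = −0.75 ln(0.829787)
  = −0.75 × (-0.186586) = 0.139940 substitutions/site.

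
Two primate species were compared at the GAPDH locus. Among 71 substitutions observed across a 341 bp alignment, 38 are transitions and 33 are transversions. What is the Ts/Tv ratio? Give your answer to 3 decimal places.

1.152

R = 38/33 = 1.151515… ≈ 1.152 (to 3 d.p.).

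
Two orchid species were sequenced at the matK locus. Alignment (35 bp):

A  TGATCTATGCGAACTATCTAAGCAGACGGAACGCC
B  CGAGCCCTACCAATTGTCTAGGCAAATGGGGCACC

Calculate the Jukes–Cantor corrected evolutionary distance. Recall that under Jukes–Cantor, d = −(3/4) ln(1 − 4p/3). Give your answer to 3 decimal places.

0.572

The sequences differ at 14 of 35 sites, so p = 14/35 = 0.4.
d = −(3/4) ln(1 − 4p/3) = −0.75 ln(1 − 0.533333) = −0.75 ln(0.466667)
  = −0.75 × (-0.762139) = 0.571604 substitutions/site.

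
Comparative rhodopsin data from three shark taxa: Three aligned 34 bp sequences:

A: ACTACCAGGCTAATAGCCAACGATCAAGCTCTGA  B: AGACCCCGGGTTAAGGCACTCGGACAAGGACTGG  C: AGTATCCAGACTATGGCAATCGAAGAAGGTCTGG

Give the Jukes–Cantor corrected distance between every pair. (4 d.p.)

d(A,B) = 0.7405, d(A,C) = 0.5972, d(B,C) = 0.4234

A–B: 16/34 sites differ → p ≈ 0.470588, d = −0.75 ln(1 − 0.627451) = 0.740540 ≈ 0.7405.
A–C: 14/34 sites differ → p ≈ 0.411765, d = −0.75 ln(1 − 0.54902) = 0.597249 ≈ 0.5972.
B–C: 11/34 sites differ → p ≈ 0.323529, d = −0.75 ln(1 − 0.431372) = 0.423397 ≈ 0.4234.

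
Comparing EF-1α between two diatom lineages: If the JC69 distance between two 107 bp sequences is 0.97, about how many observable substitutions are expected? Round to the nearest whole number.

Invert JC69: p = (3/4)(1 − e^(−4d/3)) = 0.75 × (1 − e^(-1.293333)) = 0.75 × (1 − 0.274355) = 0.544234.
Expected differing sites = pL ≈ 0.544234 × 107 = 58.233038 ≈ 58.

58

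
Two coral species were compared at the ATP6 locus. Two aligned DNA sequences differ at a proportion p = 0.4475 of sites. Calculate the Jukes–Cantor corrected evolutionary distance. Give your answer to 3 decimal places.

d = −(3/4) ln(1 − 4p/3) = −0.75 ln(1 − 0.596667) = −0.75 ln(0.403333)
  = −0.75 × (-0.907993) = 0.680995 substitutions/site.

0.681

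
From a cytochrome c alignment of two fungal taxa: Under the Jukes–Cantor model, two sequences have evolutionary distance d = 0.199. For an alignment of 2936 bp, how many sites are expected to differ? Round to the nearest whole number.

513

Invert JC69: p = (3/4)(1 − e^(−4d/3)) = 0.75 × (1 − e^(-0.265333)) = 0.75 × (1 − 0.766951) = 0.174787.
Expected differing sites = pL ≈ 0.174787 × 2936 = 513.174632 ≈ 513.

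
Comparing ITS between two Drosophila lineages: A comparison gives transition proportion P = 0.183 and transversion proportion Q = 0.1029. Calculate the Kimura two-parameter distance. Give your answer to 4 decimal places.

Under the Kimura two-parameter model, d = −½ ln(1 − 2P − Q) − ¼ ln(1 − 2Q).
1 − 2P − Q = 0.5311, giving −½ ln(0.5311) = 0.316402.
1 − 2Q = 0.7942, giving −¼ ln(0.7942) = 0.057605.
d = 0.316402 + 0.057605 = 0.374007.

0.3740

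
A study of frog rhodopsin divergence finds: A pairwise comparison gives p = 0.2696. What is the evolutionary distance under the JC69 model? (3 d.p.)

d = −(3/4) ln(1 − 4p/3) = −0.75 ln(1 − 0.359467) = −0.75 ln(0.640533)
  = −0.75 × (-0.445455) = 0.334091 substitutions/site.

0.334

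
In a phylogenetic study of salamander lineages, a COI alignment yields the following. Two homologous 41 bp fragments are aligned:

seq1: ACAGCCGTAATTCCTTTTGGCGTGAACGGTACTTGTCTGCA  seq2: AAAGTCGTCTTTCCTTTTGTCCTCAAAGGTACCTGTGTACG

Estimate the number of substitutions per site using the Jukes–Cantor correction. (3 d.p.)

0.371

The sequences differ at 12 of 41 sites, so p = 12/41 ≈ 0.292683.
d = −(3/4) ln(1 − 4p/3) = −0.75 ln(1 − 0.390244) = −0.75 ln(0.609756)
  = −0.75 × (-0.494696) = 0.371022 substitutions/site.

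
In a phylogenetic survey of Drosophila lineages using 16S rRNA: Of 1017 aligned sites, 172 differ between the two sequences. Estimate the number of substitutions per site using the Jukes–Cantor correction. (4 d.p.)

0.1917

p = 172/1017 ≈ 0.169125.
d = −(3/4) ln(1 − 4p/3) = −0.75 ln(1 − 0.2255) = −0.75 ln(0.7745)
  = −0.75 × (-0.255538) = 0.191654 substitutions/site.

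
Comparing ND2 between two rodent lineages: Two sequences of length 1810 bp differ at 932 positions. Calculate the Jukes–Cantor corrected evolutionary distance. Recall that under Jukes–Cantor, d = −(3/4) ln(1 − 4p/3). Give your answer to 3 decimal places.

0.870

p = 932/1810 ≈ 0.514917.
d = −(3/4) ln(1 − 4p/3) = −0.75 ln(1 − 0.686556) = −0.75 ln(0.313444)
  = −0.75 × (-1.160135) = 0.870101 substitutions/site.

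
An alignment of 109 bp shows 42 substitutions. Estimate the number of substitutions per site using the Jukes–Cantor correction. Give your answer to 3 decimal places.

0.541

p = 42/109 ≈ 0.385321.
d = −(3/4) ln(1 − 4p/3) = −0.75 ln(1 − 0.513761) = −0.75 ln(0.486239)
  = −0.75 × (-0.721055) = 0.540791 substitutions/site.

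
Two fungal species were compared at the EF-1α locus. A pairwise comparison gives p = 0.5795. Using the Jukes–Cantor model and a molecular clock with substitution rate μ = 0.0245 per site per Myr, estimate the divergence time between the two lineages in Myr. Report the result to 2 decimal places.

d = −(3/4) ln(1 − 4p/3) = −0.75 ln(1 − 0.772667) = −0.75 ln(0.227333)
  = −0.75 × (-1.481339) = 1.111004 substitutions/site.
Under a molecular clock d = 2μt, so t = d/(2μ) = 1.111004 / (2 × 0.0245) = 22.67 Myr.

22.67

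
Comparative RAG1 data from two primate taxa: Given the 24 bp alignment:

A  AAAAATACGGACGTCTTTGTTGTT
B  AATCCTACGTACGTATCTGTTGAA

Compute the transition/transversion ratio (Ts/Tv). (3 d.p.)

Transitions are A↔G and C↔T; transversions are all other mismatches.
Transitions: 1. Transversions: 7.
R = 1/7 = 0.142857… ≈ 0.143 (to 3 d.p.).

0.143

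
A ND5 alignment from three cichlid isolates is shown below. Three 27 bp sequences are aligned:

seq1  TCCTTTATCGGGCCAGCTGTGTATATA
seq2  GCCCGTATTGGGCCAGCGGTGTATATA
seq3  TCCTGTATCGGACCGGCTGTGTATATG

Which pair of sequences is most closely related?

seq1 and seq3

seq1–seq2: 5/27 differ, p = 0.185, d = 0.213.
seq1–seq3: 4/27 differ, p = 0.148, d = 0.165.
seq2–seq3: 7/27 differ, p = 0.259, d = 0.318.
The smallest distance is between seq1 and seq3.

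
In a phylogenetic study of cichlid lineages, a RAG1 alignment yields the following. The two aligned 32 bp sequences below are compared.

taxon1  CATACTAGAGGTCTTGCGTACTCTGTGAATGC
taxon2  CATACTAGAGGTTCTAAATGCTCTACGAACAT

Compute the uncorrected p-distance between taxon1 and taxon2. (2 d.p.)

The sequences differ at 11 of 32 positions.
p = 11/32 = 0.34375 ≈ 0.34 (to 2 d.p.).

0.34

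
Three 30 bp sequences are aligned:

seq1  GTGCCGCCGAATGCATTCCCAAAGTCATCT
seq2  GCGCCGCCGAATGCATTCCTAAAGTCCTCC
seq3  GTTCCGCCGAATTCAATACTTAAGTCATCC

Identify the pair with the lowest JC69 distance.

seq1–seq2: 4/30 differ, p = 0.133, d = 0.147.
seq1–seq3: 7/30 differ, p = 0.233, d = 0.280.
seq2–seq3: 7/30 differ, p = 0.233, d = 0.280.
The smallest distance is between seq1 and seq2.

seq1 and seq2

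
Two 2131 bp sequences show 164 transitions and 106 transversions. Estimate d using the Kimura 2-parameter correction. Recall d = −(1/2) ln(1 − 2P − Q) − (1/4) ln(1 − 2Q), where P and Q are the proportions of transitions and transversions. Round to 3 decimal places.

P = 164/2131 ≈ 0.076959 and Q = 106/2131 ≈ 0.049742.
Under the Kimura two-parameter model, d = −½ ln(1 − 2P − Q) − ¼ ln(1 − 2Q).
1 − 2P − Q = 0.79634, giving −½ ln(0.79634) = 0.113865.
1 − 2Q = 0.900516, giving −¼ ln(0.900516) = 0.026197.
d = 0.113865 + 0.026197 = 0.140062.

0.140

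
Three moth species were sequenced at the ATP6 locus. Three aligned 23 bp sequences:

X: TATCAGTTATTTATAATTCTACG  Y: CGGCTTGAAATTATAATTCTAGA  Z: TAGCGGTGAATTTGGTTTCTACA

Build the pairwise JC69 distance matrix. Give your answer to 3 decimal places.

X–Y: 10/23 sites differ → p ≈ 0.434783, d = −0.75 ln(1 − 0.579711) = 0.650110 ≈ 0.650.
X–Z: 9/23 sites differ → p ≈ 0.391304, d = −0.75 ln(1 − 0.521739) = 0.553199 ≈ 0.553.
Y–Z: 11/23 sites differ → p ≈ 0.478261, d = −0.75 ln(1 − 0.637681) = 0.761423 ≈ 0.761.

d(X,Y) = 0.650, d(X,Z) = 0.553, d(Y,Z) = 0.761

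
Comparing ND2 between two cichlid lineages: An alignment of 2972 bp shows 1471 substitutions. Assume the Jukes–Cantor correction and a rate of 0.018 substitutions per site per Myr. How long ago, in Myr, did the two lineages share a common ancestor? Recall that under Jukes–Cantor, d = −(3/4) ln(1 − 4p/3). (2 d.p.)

p = 1471/2972 ≈ 0.494953.
d = −(3/4) ln(1 − 4p/3) = −0.75 ln(1 − 0.659937) = −0.75 ln(0.340063)
  = −0.75 × (-1.078624) = 0.808968 substitutions/site.
Under a molecular clock d = 2μt, so t = d/(2μ) = 0.808968 / (2 × 0.018) = 22.47 Myr.

22.47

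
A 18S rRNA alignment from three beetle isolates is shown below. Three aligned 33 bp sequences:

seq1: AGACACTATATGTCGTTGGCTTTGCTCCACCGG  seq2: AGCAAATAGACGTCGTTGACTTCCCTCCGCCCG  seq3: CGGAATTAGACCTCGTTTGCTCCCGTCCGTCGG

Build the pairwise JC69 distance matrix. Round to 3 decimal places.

seq1–seq2: 10/33 sites differ → p ≈ 0.30303, d = −0.75 ln(1 − 0.40404) = 0.388186 ≈ 0.388.
seq1–seq3: 14/33 sites differ → p ≈ 0.424242, d = −0.75 ln(1 − 0.565656) = 0.625439 ≈ 0.625.
seq2–seq3: 10/33 sites differ → p ≈ 0.30303, d = −0.75 ln(1 − 0.40404) = 0.388186 ≈ 0.388.

d(seq1,seq2) = 0.388, d(seq1,seq3) = 0.625, d(seq2,seq3) = 0.388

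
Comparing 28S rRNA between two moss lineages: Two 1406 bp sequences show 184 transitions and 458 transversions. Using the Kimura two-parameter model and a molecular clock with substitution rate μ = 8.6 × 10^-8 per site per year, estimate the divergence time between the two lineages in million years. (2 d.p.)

P = 184/1406 ≈ 0.130868 and Q = 458/1406 ≈ 0.325747.
Under the Kimura two-parameter model, d = −½ ln(1 − 2P − Q) − ¼ ln(1 − 2Q).
1 − 2P − Q = 0.412517, giving −½ ln(0.412517) = 0.442739.
1 − 2Q = 0.348506, giving −¼ ln(0.348506) = 0.263525.
d = 0.442739 + 0.263525 = 0.706264.
Under a molecular clock d = 2μt, so t = d/(2μ) = 0.706264 / (2 × 8.6 × 10^-8) = 4.11 million years.

4.11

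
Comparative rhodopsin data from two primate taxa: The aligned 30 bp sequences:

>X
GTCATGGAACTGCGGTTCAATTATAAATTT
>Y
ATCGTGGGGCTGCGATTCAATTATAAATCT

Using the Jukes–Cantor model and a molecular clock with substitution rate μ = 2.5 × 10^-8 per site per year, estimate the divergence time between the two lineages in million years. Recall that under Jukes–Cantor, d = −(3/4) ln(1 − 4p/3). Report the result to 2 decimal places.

4.65

The sequences differ at 6 of 30 sites (1, 4, 8, 9, 15, 29), so p = 6/30 = 0.2.
d = −(3/4) ln(1 − 4p/3) = −0.75 ln(1 − 0.266667) = −0.75 ln(0.733333)
  = −0.75 × (-0.310155) = 0.232616 substitutions/site.
Under a molecular clock d = 2μt, so t = d/(2μ) = 0.232616 / (2 × 2.5 × 10^-8) = 4.65 million years.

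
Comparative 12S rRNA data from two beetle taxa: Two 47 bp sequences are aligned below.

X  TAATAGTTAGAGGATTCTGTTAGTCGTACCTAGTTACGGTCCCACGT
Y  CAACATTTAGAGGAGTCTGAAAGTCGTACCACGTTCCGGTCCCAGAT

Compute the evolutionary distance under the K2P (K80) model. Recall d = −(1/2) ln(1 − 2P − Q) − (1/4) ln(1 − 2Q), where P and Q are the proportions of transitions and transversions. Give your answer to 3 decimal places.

0.281

Of 47 sites, 3 differences are transitions and 8 are transversions, so P = 3/47 ≈ 0.06383 and Q = 8/47 ≈ 0.170213.
Under the Kimura two-parameter model, d = −½ ln(1 − 2P − Q) − ¼ ln(1 − 2Q).
1 − 2P − Q = 0.702127, giving −½ ln(0.702127) = 0.176820.
1 − 2Q = 0.659574, giving −¼ ln(0.659574) = 0.104040.
d = 0.176820 + 0.104040 = 0.280860.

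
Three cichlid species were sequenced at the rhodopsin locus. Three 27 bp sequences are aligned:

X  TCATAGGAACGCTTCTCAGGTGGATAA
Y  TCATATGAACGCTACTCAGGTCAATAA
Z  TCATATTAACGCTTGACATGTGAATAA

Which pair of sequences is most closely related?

X and Y

X–Y: 4/27 differ, p = 0.148, d = 0.165.
X–Z: 6/27 differ, p = 0.222, d = 0.264.
Y–Z: 6/27 differ, p = 0.222, d = 0.264.
The smallest distance is between X and Y.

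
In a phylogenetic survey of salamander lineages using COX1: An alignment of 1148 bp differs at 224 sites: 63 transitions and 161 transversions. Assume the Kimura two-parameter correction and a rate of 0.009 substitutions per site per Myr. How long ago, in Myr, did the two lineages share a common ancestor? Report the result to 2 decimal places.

12.56

P = 63/1148 ≈ 0.054878 and Q = 161/1148 ≈ 0.140244.
Under the Kimura two-parameter model, d = −½ ln(1 − 2P − Q) − ¼ ln(1 − 2Q).
1 − 2P − Q = 0.75, giving −½ ln(0.75) = 0.143841.
1 − 2Q = 0.719512, giving −¼ ln(0.719512) = 0.082296.
d = 0.143841 + 0.082296 = 0.226137.
Under a molecular clock d = 2μt, so t = d/(2μ) = 0.226137 / (2 × 0.009) = 12.56 Myr.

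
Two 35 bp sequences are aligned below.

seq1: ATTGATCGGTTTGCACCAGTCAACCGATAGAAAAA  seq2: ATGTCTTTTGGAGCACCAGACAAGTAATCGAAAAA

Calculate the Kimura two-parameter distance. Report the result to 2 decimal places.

Of 35 sites, 3 differences are transitions and 11 are transversions, so P = 3/35 ≈ 0.085714 and Q = 11/35 ≈ 0.314286.
Under the Kimura two-parameter model, d = −½ ln(1 − 2P − Q) − ¼ ln(1 − 2Q).
1 − 2P − Q = 0.514286, giving −½ ln(0.514286) = 0.332488.
1 − 2Q = 0.371428, giving −¼ ln(0.371428) = 0.247600.
d = 0.332488 + 0.247600 = 0.580088.

0.58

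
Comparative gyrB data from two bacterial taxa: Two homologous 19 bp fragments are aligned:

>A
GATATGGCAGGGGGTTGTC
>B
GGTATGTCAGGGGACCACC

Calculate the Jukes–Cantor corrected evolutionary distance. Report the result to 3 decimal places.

0.507

The sequences differ at 7 of 19 sites (2, 7, 14, 15, 16, 17, 18), so p = 7/19 ≈ 0.368421.
d = −(3/4) ln(1 − 4p/3) = −0.75 ln(1 − 0.491228) = −0.75 ln(0.508772)
  = −0.75 × (-0.675755) = 0.506816 substitutions/site.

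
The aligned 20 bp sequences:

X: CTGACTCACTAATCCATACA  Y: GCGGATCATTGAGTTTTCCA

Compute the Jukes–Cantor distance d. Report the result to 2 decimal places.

0.99

The sequences differ at 11 of 20 sites, so p = 11/20 = 0.55.
d = −(3/4) ln(1 − 4p/3) = −0.75 ln(1 − 0.733333) = −0.75 ln(0.266667)
  = −0.75 × (-1.321755) = 0.991316 substitutions/site.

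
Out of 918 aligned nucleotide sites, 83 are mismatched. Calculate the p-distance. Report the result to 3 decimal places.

p = 83/918 = 0.090413… ≈ 0.090 (to 3 d.p.).

0.090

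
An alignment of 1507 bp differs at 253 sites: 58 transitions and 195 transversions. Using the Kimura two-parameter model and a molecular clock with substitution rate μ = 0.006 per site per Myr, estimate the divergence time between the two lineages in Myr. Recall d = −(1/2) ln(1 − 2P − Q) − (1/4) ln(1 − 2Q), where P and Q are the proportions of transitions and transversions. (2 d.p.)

15.87

P = 58/1507 ≈ 0.038487 and Q = 195/1507 ≈ 0.129396.
Under the Kimura two-parameter model, d = −½ ln(1 − 2P − Q) − ¼ ln(1 − 2Q).
1 − 2P − Q = 0.79363, giving −½ ln(0.79363) = 0.115569.
1 − 2Q = 0.741208, giving −¼ ln(0.741208) = 0.074868.
d = 0.115569 + 0.074868 = 0.190437.
Under a molecular clock d = 2μt, so t = d/(2μ) = 0.190437 / (2 × 0.006) = 15.87 Myr.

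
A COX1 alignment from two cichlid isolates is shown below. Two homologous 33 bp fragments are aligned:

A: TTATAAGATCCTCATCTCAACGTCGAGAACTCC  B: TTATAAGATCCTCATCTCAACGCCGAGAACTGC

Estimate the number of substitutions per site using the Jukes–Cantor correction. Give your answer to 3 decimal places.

The sequences differ at 2 of 33 sites (23, 32), so p = 2/33 ≈ 0.060606.
d = −(3/4) ln(1 − 4p/3) = −0.75 ln(1 − 0.080808) = −0.75 ln(0.919192)
  = −0.75 × (-0.084260) = 0.063195 substitutions/site.

0.063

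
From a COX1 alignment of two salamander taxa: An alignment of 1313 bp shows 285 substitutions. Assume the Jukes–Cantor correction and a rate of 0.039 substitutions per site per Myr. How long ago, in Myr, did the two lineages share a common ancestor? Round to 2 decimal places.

p = 285/1313 ≈ 0.21706.
d = −(3/4) ln(1 − 4p/3) = −0.75 ln(1 − 0.289413) = −0.75 ln(0.710587)
  = −0.75 × (-0.341664) = 0.256248 substitutions/site.
Under a molecular clock d = 2μt, so t = d/(2μ) = 0.256248 / (2 × 0.039) = 3.29 Myr.

3.29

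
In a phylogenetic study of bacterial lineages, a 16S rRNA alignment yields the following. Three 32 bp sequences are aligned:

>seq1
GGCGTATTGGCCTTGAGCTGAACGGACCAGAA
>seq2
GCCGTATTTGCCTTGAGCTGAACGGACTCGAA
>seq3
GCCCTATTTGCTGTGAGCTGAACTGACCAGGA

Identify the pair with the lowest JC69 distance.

seq1 and seq2

seq1–seq2: 4/32 differ, p = 0.125, d = 0.137.
seq1–seq3: 7/32 differ, p = 0.219, d = 0.259.
seq2–seq3: 7/32 differ, p = 0.219, d = 0.259.
The smallest distance is between seq1 and seq2.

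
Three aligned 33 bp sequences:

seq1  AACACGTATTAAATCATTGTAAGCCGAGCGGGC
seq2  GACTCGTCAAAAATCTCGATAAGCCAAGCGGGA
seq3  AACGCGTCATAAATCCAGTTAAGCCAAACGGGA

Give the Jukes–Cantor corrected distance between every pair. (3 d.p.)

seq1–seq2: 11/33 sites differ → p ≈ 0.333333, d = −0.75 ln(1 − 0.444444) = 0.440839 ≈ 0.441.
seq1–seq3: 10/33 sites differ → p ≈ 0.30303, d = −0.75 ln(1 − 0.40404) = 0.388186 ≈ 0.388.
seq2–seq3: 7/33 sites differ → p ≈ 0.212121, d = −0.75 ln(1 − 0.282828) = 0.249330 ≈ 0.249.

d(seq1,seq2) = 0.441, d(seq1,seq3) = 0.388, d(seq2,seq3) = 0.249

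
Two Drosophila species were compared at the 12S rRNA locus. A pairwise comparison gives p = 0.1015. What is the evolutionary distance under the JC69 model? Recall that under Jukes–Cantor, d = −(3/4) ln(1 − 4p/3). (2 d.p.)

d = −(3/4) ln(1 − 4p/3) = −0.75 ln(1 − 0.135333) = −0.75 ln(0.864667)
  = −0.75 × (-0.145411) = 0.109058 substitutions/site.

0.11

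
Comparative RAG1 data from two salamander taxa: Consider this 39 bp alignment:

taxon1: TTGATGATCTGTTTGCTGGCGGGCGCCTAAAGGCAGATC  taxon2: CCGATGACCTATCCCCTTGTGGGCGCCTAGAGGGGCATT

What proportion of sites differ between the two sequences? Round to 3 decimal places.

0.359

The sequences differ at 14 of 39 positions.
p = 14/39 = 0.358974… ≈ 0.359 (to 3 d.p.).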